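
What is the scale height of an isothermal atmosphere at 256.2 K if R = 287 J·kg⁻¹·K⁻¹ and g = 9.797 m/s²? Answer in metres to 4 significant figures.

H ≈ 7505 m

The scale height of an isothermal atmosphere is H = RT/g.
H = 287 × 256.2 / 9.797 = 73529/9.797 = 7505.3 m.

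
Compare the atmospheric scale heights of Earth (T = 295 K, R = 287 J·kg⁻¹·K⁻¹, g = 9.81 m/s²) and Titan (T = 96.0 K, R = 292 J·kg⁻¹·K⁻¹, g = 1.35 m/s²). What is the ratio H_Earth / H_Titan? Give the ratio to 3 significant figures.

H = RT/g for each body.
H_Earth = 287 × 295 / 9.81 = 8630.5 m.
H_Titan = 292 × 96.0 / 1.35 = 20764 m.
H_Earth/H_Titan = 8630.5/20764 = 0.41565.

H_Earth/H_Titan ≈ 0.416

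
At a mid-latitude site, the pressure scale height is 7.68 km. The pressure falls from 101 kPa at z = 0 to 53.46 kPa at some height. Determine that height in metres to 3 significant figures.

Invert the barometric formula: z = H ln(P₀/P).
P₀/P = 101/53.46 = 1.8893; ln(1.8893) = 0.63621.
z = 7680.0 × 0.63621 = 4886.1 m.

z ≈ 4890 m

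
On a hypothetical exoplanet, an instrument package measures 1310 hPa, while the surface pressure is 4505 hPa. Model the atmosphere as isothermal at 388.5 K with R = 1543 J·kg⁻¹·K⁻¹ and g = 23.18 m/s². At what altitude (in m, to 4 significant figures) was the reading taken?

Scale height: H = RT/g = 1543 × 388.5 / 23.18 = 25861 m.
Invert the barometric formula: z = H ln(P₀/P).
P₀/P = 4505/1310 = 3.4389; ln(3.4389) = 1.2352.
z = 25861 × 1.2352 = 31944 m.

z ≈ 31940 m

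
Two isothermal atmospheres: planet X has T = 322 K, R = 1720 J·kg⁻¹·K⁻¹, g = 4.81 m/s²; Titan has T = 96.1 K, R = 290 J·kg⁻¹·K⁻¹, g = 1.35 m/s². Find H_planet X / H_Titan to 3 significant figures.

H = RT/g for each body.
H_planet X = 1720 × 322 / 4.81 = 115140 m.
H_Titan = 290 × 96.1 / 1.35 = 20644 m.
H_planet X/H_Titan = 115140/20644 = 5.5774.

H_planet X/H_Titan ≈ 5.58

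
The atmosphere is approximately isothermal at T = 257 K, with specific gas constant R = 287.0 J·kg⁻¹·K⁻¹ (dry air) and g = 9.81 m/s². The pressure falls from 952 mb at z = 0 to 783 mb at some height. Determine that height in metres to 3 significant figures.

Scale height: H = RT/g = 287.0 × 257 / 9.81 = 7518.8 m.
Invert the barometric formula: z = H ln(P₀/P).
P₀/P = 952/783 = 1.2158; ln(1.2158) = 0.19540.
z = 7518.8 × 0.19540 = 1469.2 m.

z ≈ 1470 m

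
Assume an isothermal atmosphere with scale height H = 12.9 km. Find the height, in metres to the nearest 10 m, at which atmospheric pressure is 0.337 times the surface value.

z ≈ 14030 m

Set P/P₀ = exp(−z/H) = 0.337, so z = −H ln(0.337).
−ln(0.337) = 1.0877; z = 12900 × 1.0877 = 14031 m.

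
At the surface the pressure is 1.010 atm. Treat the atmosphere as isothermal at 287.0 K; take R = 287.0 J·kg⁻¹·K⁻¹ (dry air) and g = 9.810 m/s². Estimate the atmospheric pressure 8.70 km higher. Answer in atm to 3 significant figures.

Scale height: H = RT/g = 287.0 × 287.0 / 9.810 = 8396.4 m.
Barometric formula: P = P₀ exp(−z/H).
z/H = 8700.0/8396.4 = 1.0362; exp(−1.0362) = 0.35480.
P = 1.010 × 0.35480 = 0.35835 atm.

P ≈ 0.358 atm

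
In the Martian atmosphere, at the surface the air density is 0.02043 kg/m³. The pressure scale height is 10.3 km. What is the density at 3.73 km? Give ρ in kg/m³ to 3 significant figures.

ρ ≈ 0.0142 kg/m³

In an isothermal atmosphere, density decays like pressure: ρ = ρ₀ exp(−z/H).
z/H = 3730.0/10300 = 0.36214; exp(−0.36214) = 0.69618.
ρ = 0.02043 × 0.69618 = 0.014223 kg/m³.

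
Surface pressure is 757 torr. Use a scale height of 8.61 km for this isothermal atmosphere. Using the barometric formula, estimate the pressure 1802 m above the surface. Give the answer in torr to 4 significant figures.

Barometric formula: P = P₀ exp(−z/H).
z/H = 1802.0/8610.0 = 0.20929; exp(−0.20929) = 0.81116.
P = 757 × 0.81116 = 614.05 torr.

P ≈ 614.0 torr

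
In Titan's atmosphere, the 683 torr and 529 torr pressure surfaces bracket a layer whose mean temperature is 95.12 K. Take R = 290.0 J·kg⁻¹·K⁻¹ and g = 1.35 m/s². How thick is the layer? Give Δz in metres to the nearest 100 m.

Hypsometric equation: Δz = (R T̄/g) ln(P₁/P₂).
R T̄/g = 290.0 × 95.12 / 1.35 = 20433 m.
ln(683/529) = ln(1.2911) = 0.25549.
Δz = 20433 × 0.25549 = 5220.4 m.

Δz ≈ 5200 m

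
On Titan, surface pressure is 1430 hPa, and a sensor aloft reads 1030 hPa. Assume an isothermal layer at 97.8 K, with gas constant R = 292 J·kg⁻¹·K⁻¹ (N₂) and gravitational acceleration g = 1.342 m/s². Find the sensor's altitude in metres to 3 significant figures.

z ≈ 6980 m

Scale height: H = RT/g = 292 × 97.8 / 1.342 = 21280 m.
Invert the barometric formula: z = H ln(P₀/P).
P₀/P = 1430/1030 = 1.3883; ln(1.3883) = 0.32808.
z = 21280 × 0.32808 = 6981.5 m.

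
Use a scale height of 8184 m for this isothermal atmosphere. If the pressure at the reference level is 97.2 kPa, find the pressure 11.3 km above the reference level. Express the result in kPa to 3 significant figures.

P ≈ 24.4 kPa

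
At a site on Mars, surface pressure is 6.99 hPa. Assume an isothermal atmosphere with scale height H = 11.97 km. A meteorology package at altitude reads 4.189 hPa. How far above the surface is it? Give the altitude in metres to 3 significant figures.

z ≈ 6130 m

Invert the barometric formula: z = H ln(P₀/P).
P₀/P = 6.99/4.189 = 1.6687; ln(1.6687) = 0.51204.
z = 11970 × 0.51204 = 6129.1 m.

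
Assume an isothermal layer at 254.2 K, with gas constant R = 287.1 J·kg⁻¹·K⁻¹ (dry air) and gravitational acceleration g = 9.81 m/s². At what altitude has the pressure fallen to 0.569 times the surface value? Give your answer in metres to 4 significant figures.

z ≈ 4195 m

Scale height: H = RT/g = 287.1 × 254.2 / 9.81 = 7439.4 m.
Set P/P₀ = exp(−z/H) = 0.569, so z = −H ln(0.569).
−ln(0.569) = 0.56387; z = 7439.4 × 0.56387 = 4194.9 m.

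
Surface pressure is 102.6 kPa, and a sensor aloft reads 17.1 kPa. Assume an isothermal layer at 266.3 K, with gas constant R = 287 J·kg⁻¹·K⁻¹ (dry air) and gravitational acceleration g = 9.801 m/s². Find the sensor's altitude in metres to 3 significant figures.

z ≈ 14000 m

Scale height: H = RT/g = 287 × 266.3 / 9.801 = 7798.0 m.
Invert the barometric formula: z = H ln(P₀/P).
P₀/P = 102.6/17.1 = 6.0000; ln(6.0000) = 1.7918.
z = 7798.0 × 1.7918 = 13972 m.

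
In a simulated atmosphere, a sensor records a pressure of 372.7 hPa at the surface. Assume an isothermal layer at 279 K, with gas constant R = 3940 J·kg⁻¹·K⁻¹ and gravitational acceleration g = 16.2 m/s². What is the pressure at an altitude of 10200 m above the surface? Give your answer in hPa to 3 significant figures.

Scale height: H = RT/g = 3940 × 279 / 16.2 = 67856 m.
Barometric formula: P = P₀ exp(−z/H).
z/H = 10200/67856 = 0.15032; exp(−0.15032) = 0.86043.
P = 372.7 × 0.86043 = 320.68 hPa.

P ≈ 321 hPa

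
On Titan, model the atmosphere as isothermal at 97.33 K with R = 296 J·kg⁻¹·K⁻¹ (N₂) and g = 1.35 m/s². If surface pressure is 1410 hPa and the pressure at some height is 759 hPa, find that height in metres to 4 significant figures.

Scale height: H = RT/g = 296 × 97.33 / 1.35 = 21341 m.
Invert the barometric formula: z = H ln(P₀/P).
P₀/P = 1410/759 = 1.8577; ln(1.8577) = 0.61934.
z = 21341 × 0.61934 = 13217 m.

z ≈ 13220 m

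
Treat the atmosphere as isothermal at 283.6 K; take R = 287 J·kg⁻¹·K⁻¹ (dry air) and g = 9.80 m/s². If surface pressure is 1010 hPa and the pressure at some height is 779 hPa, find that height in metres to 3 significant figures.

Scale height: H = RT/g = 287 × 283.6 / 9.80 = 8305.4 m.
Invert the barometric formula: z = H ln(P₀/P).
P₀/P = 1010/779 = 1.2965; ln(1.2965) = 0.25967.
z = 8305.4 × 0.25967 = 2156.7 m.

z ≈ 2160 m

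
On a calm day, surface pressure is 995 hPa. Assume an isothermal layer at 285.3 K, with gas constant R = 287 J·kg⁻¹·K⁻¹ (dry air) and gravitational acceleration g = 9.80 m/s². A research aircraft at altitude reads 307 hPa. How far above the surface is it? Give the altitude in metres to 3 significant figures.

Scale height: H = RT/g = 287 × 285.3 / 9.80 = 8355.2 m.
Invert the barometric formula: z = H ln(P₀/P).
P₀/P = 995/307 = 3.2410; ln(3.2410) = 1.1759.
z = 8355.2 × 1.1759 = 9824.9 m.

z ≈ 9820 m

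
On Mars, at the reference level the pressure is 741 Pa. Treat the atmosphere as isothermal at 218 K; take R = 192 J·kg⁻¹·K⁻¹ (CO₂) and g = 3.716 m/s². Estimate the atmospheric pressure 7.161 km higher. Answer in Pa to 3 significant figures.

Scale height: H = RT/g = 192 × 218 / 3.716 = 11264 m.
Barometric formula: P = P₀ exp(−z/H).
z/H = 7161.0/11264 = 0.63574; exp(−0.63574) = 0.52954.
P = 741 × 0.52954 = 392.39 Pa.

P ≈ 392 Pa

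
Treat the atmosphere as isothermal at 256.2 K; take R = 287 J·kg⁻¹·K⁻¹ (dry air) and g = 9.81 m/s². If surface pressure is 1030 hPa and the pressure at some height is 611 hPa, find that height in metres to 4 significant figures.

z ≈ 3914 m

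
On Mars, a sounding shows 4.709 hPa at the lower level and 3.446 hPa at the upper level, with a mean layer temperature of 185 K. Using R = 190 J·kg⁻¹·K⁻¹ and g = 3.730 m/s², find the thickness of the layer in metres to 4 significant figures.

Hypsometric equation: Δz = (R T̄/g) ln(P₁/P₂).
R T̄/g = 190 × 185 / 3.730 = 9423.6 m.
ln(4.709/3.446) = ln(1.3665) = 0.31225.
Δz = 9423.6 × 0.31225 = 2942.5 m.

Δz ≈ 2943 m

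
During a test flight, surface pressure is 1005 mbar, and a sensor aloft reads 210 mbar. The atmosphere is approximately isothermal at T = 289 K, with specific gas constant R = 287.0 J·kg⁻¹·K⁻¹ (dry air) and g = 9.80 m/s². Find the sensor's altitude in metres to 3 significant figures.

z ≈ 13300 m

Scale height: H = RT/g = 287.0 × 289 / 9.80 = 8463.6 m.
Invert the barometric formula: z = H ln(P₀/P).
P₀/P = 1005/210 = 4.7857; ln(4.7857) = 1.5656.
z = 8463.6 × 1.5656 = 13251 m.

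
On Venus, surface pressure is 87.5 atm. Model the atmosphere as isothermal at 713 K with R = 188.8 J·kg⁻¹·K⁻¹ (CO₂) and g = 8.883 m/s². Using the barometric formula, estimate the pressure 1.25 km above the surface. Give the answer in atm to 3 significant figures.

Scale height: H = RT/g = 188.8 × 713 / 8.883 = 15154 m.
Barometric formula: P = P₀ exp(−z/H).
z/H = 1250.0/15154 = 0.082486; exp(−0.082486) = 0.92082.
P = 87.5 × 0.92082 = 80.572 atm.

P ≈ 80.6 atm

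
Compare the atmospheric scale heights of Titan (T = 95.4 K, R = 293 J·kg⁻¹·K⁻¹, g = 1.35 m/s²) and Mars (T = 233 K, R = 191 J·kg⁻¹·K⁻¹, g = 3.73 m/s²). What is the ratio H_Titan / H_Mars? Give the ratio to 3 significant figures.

H_Titan/H_Mars ≈ 1.74

H = RT/g for each body.
H_Titan = 293 × 95.4 / 1.35 = 20705 m.
H_Mars = 191 × 233 / 3.73 = 11931 m.
H_Titan/H_Mars = 20705/11931 = 1.7354.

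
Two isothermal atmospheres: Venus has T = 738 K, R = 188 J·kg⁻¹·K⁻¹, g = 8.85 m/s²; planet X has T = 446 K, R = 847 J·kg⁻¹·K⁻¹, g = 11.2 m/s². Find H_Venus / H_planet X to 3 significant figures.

H_Venus/H_planet X ≈ 0.465

H = RT/g for each body.
H_Venus = 188 × 738 / 8.85 = 15677 m.
H_planet X = 847 × 446 / 11.2 = 33729 m.
H_Venus/H_planet X = 15677/33729 = 0.46479.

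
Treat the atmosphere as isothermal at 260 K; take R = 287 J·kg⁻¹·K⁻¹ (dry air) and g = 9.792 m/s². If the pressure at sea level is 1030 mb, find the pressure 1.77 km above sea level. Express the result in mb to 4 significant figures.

P ≈ 816.5 mb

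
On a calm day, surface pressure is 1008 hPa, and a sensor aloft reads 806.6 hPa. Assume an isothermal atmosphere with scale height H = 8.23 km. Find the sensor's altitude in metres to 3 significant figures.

Invert the barometric formula: z = H ln(P₀/P).
P₀/P = 1008/806.6 = 1.2497; ln(1.2497) = 0.22290.
z = 8230.0 × 0.22290 = 1834.5 m.

z ≈ 1830 m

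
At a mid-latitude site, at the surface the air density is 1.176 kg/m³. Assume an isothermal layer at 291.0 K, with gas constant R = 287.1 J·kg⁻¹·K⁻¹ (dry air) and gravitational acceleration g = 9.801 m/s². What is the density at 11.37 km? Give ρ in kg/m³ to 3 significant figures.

ρ ≈ 0.310 kg/m³

Scale height: H = RT/g = 287.1 × 291.0 / 9.801 = 8524.2 m.
In an isothermal atmosphere, density decays like pressure: ρ = ρ₀ exp(−z/H).
z/H = 11370/8524.2 = 1.3338; exp(−1.3338) = 0.26347.
ρ = 1.176 × 0.26347 = 0.30984 kg/m³.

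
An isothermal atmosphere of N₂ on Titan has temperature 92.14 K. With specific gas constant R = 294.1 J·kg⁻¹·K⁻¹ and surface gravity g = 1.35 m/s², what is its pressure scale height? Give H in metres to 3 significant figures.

H ≈ 20100 m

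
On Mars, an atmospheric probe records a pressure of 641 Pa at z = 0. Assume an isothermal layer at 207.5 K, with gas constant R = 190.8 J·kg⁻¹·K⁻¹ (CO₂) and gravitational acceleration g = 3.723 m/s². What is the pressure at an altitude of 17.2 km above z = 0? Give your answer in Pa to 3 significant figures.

P ≈ 127 Pa

Scale height: H = RT/g = 190.8 × 207.5 / 3.723 = 10634 m.
Barometric formula: P = P₀ exp(−z/H).
z/H = 17200/10634 = 1.6175; exp(−1.6175) = 0.19839.
P = 641 × 0.19839 = 127.17 Pa.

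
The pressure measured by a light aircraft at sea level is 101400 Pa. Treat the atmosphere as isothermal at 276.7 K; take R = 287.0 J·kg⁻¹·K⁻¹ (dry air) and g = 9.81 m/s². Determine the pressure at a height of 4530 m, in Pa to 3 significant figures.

P ≈ 57900 Pa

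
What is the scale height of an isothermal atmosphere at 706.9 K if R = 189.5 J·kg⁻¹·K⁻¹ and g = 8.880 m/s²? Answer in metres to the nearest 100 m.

The scale height of an isothermal atmosphere is H = RT/g.
H = 189.5 × 706.9 / 8.880 = 133960/8.880 = 15086 m.

H ≈ 15100 m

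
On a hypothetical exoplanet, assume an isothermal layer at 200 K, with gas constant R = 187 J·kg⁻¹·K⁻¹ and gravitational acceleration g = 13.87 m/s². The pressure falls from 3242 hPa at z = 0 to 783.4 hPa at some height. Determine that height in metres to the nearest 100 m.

Scale height: H = RT/g = 187 × 200 / 13.87 = 2696.5 m.
Invert the barometric formula: z = H ln(P₀/P).
P₀/P = 3242/783.4 = 4.1384; ln(4.1384) = 1.4203.
z = 2696.5 × 1.4203 = 3829.8 m.

z ≈ 3800 m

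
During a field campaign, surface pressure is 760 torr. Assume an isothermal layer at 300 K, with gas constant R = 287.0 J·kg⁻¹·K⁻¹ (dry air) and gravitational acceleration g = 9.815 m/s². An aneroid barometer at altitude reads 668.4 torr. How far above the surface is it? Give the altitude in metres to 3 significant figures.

z ≈ 1130 m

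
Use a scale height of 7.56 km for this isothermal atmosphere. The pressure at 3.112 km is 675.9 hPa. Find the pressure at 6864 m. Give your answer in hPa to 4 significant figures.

Between two levels, P₂ = P₁ exp(−Δz/H) with Δz = z₂ − z₁.
Δz = 6864.0 − 3112.0 = 3752.0 m; Δz/H = 3752.0/7560.0 = 0.49630.
P₂ = 675.9 × exp(−0.49630) = 675.9 × 0.60878 = 411.47 hPa.

P ≈ 411.5 hPa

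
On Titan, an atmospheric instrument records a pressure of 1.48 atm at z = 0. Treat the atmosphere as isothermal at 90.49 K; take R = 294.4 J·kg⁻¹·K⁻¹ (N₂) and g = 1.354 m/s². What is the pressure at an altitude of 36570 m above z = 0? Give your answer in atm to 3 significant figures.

P ≈ 0.231 atm

Scale height: H = RT/g = 294.4 × 90.49 / 1.354 = 19675 m.
Barometric formula: P = P₀ exp(−z/H).
z/H = 36570/19675 = 1.8587; exp(−1.8587) = 0.15588.
P = 1.48 × 0.15588 = 0.23070 atm.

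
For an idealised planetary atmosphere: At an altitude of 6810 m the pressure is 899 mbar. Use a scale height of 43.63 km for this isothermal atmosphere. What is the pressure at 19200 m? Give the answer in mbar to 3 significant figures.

P ≈ 677 mbar

Between two levels, P₂ = P₁ exp(−Δz/H) with Δz = z₂ − z₁.
Δz = 19200 − 6810.0 = 12390 m; Δz/H = 12390/43630 = 0.28398.
P₂ = 899 × exp(−0.28398) = 899 × 0.75278 = 676.75 mbar.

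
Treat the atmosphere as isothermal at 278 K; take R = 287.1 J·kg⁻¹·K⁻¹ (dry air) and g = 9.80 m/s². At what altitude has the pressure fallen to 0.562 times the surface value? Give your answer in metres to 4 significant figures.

Scale height: H = RT/g = 287.1 × 278 / 9.80 = 8144.3 m.
Set P/P₀ = exp(−z/H) = 0.562, so z = −H ln(0.562).
−ln(0.562) = 0.57625; z = 8144.3 × 0.57625 = 4693.2 m.

z ≈ 4693 m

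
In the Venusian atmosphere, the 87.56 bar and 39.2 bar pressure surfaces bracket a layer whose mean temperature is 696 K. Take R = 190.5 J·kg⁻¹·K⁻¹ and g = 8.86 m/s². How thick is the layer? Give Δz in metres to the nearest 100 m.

Hypsometric equation: Δz = (R T̄/g) ln(P₁/P₂).
R T̄/g = 190.5 × 696 / 8.86 = 14965 m.
ln(87.56/39.2) = ln(2.2337) = 0.80366.
Δz = 14965 × 0.80366 = 12027 m.

Δz ≈ 12000 m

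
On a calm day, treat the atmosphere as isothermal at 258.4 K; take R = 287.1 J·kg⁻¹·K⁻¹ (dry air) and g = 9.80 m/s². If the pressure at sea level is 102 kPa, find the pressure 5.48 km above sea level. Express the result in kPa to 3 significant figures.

P ≈ 49.5 kPa

Scale height: H = RT/g = 287.1 × 258.4 / 9.80 = 7570.1 m.
Barometric formula: P = P₀ exp(−z/H).
z/H = 5480.0/7570.1 = 0.72390; exp(−0.72390) = 0.48486.
P = 102 × 0.48486 = 49.456 kPa.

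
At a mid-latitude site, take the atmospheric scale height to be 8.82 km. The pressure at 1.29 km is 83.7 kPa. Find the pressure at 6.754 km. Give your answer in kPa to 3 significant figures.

P ≈ 45.0 kPa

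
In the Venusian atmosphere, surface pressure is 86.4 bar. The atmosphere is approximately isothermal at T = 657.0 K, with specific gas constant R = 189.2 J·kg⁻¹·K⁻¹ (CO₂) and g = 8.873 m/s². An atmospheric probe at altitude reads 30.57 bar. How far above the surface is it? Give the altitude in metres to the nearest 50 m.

z ≈ 14550 m

Scale height: H = RT/g = 189.2 × 657.0 / 8.873 = 14009 m.
Invert the barometric formula: z = H ln(P₀/P).
P₀/P = 86.4/30.57 = 2.8263; ln(2.8263) = 1.0390.
z = 14009 × 1.0390 = 14555 m.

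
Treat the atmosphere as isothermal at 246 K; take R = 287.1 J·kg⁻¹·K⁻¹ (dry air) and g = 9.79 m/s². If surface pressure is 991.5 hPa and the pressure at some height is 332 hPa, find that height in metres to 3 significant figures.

z ≈ 7890 m

Scale height: H = RT/g = 287.1 × 246 / 9.79 = 7214.2 m.
Invert the barometric formula: z = H ln(P₀/P).
P₀/P = 991.5/332 = 2.9864; ln(2.9864) = 1.0941.
z = 7214.2 × 1.0941 = 7893.1 m.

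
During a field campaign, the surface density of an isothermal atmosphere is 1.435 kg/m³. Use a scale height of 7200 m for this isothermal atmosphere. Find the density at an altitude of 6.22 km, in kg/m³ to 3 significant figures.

In an isothermal atmosphere, density decays like pressure: ρ = ρ₀ exp(−z/H).
z/H = 6220.0/7200.0 = 0.86389; exp(−0.86389) = 0.42152.
ρ = 1.435 × 0.42152 = 0.60488 kg/m³.

ρ ≈ 0.605 kg/m³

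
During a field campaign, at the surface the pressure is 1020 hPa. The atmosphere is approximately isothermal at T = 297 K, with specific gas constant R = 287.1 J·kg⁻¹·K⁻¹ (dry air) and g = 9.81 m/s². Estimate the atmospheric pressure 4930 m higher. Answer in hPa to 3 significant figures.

P ≈ 578 hPa

Scale height: H = RT/g = 287.1 × 297 / 9.81 = 8692.0 m.
Barometric formula: P = P₀ exp(−z/H).
z/H = 4930.0/8692.0 = 0.56719; exp(−0.56719) = 0.56712.
P = 1020 × 0.56712 = 578.46 hPa.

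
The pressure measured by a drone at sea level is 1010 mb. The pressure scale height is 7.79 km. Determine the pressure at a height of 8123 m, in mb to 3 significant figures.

Barometric formula: P = P₀ exp(−z/H).
z/H = 8123.0/7790.0 = 1.0427; exp(−1.0427) = 0.35250.
P = 1010 × 0.35250 = 356.02 mb.

P ≈ 356 mb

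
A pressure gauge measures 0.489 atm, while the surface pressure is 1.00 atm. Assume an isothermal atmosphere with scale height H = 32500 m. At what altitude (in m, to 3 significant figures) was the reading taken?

z ≈ 23300 m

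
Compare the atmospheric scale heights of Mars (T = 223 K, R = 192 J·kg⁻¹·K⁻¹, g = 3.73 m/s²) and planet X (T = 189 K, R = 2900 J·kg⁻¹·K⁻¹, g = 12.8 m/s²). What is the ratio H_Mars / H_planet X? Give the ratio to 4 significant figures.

H = RT/g for each body.
H_Mars = 192 × 223 / 3.73 = 11479 m.
H_planet X = 2900 × 189 / 12.8 = 42820 m.
H_Mars/H_planet X = 11479/42820 = 0.26808.

H_Mars/H_planet X ≈ 0.2681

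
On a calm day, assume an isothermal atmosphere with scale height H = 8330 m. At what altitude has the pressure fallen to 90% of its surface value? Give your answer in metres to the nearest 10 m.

z ≈ 880 m

Set P/P₀ = exp(−z/H) = 0.9, so z = −H ln(0.9).
−ln(0.9) = 0.10536; z = 8330.0 × 0.10536 = 877.65 m.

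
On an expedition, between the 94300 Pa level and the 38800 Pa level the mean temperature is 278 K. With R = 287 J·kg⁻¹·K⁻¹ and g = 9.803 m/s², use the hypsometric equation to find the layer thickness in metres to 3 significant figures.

Hypsometric equation: Δz = (R T̄/g) ln(P₁/P₂).
R T̄/g = 287 × 278 / 9.803 = 8138.9 m.
ln(94300/38800) = ln(2.4304) = 0.88806.
Δz = 8138.9 × 0.88806 = 7227.8 m.

Δz ≈ 7230 m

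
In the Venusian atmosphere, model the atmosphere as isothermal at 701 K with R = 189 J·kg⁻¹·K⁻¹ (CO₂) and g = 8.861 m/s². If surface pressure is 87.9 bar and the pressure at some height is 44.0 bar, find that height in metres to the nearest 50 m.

Scale height: H = RT/g = 189 × 701 / 8.861 = 14952 m.
Invert the barometric formula: z = H ln(P₀/P).
P₀/P = 87.9/44.0 = 1.9977; ln(1.9977) = 0.69200.
z = 14952 × 0.69200 = 10347 m.

z ≈ 10350 m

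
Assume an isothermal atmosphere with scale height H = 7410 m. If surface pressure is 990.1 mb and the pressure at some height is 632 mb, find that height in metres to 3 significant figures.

z ≈ 3330 m

Invert the barometric formula: z = H ln(P₀/P).
P₀/P = 990.1/632 = 1.5666; ln(1.5666) = 0.44891.
z = 7410.0 × 0.44891 = 3326.4 m.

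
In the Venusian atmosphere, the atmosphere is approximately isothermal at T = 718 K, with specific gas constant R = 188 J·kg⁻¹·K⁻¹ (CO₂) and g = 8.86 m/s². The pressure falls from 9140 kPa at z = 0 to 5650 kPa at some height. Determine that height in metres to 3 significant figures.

z ≈ 7330 m

Scale height: H = RT/g = 188 × 718 / 8.86 = 15235 m.
Invert the barometric formula: z = H ln(P₀/P).
P₀/P = 9140/5650 = 1.6177; ln(1.6177) = 0.48101.
z = 15235 × 0.48101 = 7328.2 m.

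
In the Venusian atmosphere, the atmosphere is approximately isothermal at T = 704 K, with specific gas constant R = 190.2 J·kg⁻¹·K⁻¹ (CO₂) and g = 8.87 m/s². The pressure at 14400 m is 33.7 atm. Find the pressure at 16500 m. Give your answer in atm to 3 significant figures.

Scale height: H = RT/g = 190.2 × 704 / 8.87 = 15096 m.
Between two levels, P₂ = P₁ exp(−Δz/H) with Δz = z₂ − z₁.
Δz = 16500 − 14400 = 2100.0 m; Δz/H = 2100.0/15096 = 0.13911.
P₂ = 33.7 × exp(−0.13911) = 33.7 × 0.87013 = 29.323 atm.

P ≈ 29.3 atm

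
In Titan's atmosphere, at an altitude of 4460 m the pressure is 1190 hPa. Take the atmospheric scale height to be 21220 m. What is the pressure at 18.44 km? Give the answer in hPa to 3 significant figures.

Between two levels, P₂ = P₁ exp(−Δz/H) with Δz = z₂ − z₁.
Δz = 18440 − 4460.0 = 13980 m; Δz/H = 13980/21220 = 0.65881.
P₂ = 1190 × exp(−0.65881) = 1190 × 0.51747 = 615.79 hPa.

P ≈ 616 hPa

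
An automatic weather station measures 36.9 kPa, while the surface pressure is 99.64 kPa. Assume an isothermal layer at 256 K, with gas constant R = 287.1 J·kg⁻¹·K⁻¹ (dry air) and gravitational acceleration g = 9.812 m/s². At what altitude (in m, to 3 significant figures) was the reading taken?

z ≈ 7440 m

Scale height: H = RT/g = 287.1 × 256 / 9.812 = 7490.6 m.
Invert the barometric formula: z = H ln(P₀/P).
P₀/P = 99.64/36.9 = 2.7003; ln(2.7003) = 0.99336.
z = 7490.6 × 0.99336 = 7440.9 m.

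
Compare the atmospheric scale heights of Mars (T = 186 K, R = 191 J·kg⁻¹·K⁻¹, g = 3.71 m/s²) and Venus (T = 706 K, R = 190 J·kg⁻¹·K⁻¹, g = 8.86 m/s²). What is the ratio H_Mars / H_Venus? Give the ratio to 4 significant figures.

H = RT/g for each body.
H_Mars = 191 × 186 / 3.71 = 9575.7 m.
H_Venus = 190 × 706 / 8.86 = 15140 m.
H_Mars/H_Venus = 9575.7/15140 = 0.63248.

H_Mars/H_Venus ≈ 0.6325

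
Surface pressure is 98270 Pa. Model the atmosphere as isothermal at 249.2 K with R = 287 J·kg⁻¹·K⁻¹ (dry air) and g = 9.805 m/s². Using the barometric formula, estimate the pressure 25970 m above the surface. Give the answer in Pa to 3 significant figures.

P ≈ 2790 Pa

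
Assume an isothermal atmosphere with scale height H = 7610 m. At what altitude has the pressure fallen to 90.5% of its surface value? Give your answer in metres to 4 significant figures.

z ≈ 759.6 m

Set P/P₀ = exp(−z/H) = 0.905, so z = −H ln(0.905).
−ln(0.905) = 0.099820; z = 7610.0 × 0.099820 = 759.63 m.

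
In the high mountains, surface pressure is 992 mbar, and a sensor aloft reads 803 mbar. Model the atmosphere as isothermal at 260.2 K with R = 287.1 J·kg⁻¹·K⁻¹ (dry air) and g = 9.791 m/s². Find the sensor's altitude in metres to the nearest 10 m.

Scale height: H = RT/g = 287.1 × 260.2 / 9.791 = 7629.8 m.
Invert the barometric formula: z = H ln(P₀/P).
P₀/P = 992/803 = 1.2354; ln(1.2354) = 0.21139.
z = 7629.8 × 0.21139 = 1612.9 m.

z ≈ 1610 m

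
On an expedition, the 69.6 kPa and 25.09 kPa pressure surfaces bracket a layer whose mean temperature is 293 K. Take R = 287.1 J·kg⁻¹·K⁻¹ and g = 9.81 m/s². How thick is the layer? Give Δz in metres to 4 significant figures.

Hypsometric equation: Δz = (R T̄/g) ln(P₁/P₂).
R T̄/g = 287.1 × 293 / 9.81 = 8575.0 m.
ln(69.6/25.09) = ln(2.7740) = 1.0203.
Δz = 8575.0 × 1.0203 = 8749.1 m.

Δz ≈ 8749 m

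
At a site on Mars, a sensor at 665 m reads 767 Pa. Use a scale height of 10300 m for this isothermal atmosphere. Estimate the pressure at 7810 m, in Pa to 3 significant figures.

Between two levels, P₂ = P₁ exp(−Δz/H) with Δz = z₂ − z₁.
Δz = 7810.0 − 665.00 = 7145.0 m; Δz/H = 7145.0/10300 = 0.69369.
P₂ = 767 × exp(−0.69369) = 767 × 0.49973 = 383.29 Pa.

P ≈ 383 Pa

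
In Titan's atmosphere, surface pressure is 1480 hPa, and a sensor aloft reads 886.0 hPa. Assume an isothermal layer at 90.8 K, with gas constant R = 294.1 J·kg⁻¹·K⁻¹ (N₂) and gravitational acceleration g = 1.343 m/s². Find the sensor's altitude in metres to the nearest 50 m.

z ≈ 10200 m

Scale height: H = RT/g = 294.1 × 90.8 / 1.343 = 19884 m.
Invert the barometric formula: z = H ln(P₀/P).
P₀/P = 1480/886.0 = 1.6704; ln(1.6704) = 0.51306.
z = 19884 × 0.51306 = 10202 m.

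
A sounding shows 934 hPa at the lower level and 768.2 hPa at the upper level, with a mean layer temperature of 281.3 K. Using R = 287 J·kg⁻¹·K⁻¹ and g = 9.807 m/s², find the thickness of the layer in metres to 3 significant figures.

Hypsometric equation: Δz = (R T̄/g) ln(P₁/P₂).
R T̄/g = 287 × 281.3 / 9.807 = 8232.2 m.
ln(934/768.2) = ln(1.2158) = 0.19540.
Δz = 8232.2 × 0.19540 = 1608.6 m.

Δz ≈ 1610 m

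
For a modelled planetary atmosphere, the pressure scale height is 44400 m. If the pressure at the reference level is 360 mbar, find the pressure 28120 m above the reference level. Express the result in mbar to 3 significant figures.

P ≈ 191 mbar

Barometric formula: P = P₀ exp(−z/H).
z/H = 28120/44400 = 0.63333; exp(−0.63333) = 0.53082.
P = 360 × 0.53082 = 191.10 mbar.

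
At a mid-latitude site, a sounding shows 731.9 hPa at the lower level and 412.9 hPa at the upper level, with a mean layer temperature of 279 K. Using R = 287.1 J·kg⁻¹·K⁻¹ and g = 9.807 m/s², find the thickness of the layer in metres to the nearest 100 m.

Δz ≈ 4700 m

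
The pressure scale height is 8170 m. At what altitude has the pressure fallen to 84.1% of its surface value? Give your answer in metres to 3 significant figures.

z ≈ 1410 m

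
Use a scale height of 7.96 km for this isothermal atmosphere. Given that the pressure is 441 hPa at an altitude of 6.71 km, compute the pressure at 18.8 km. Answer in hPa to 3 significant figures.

Between two levels, P₂ = P₁ exp(−Δz/H) with Δz = z₂ − z₁.
Δz = 18800 − 6710.0 = 12090 m; Δz/H = 12090/7960.0 = 1.5188.
P₂ = 441 × exp(−1.5188) = 441 × 0.21897 = 96.566 hPa.

P ≈ 96.6 hPa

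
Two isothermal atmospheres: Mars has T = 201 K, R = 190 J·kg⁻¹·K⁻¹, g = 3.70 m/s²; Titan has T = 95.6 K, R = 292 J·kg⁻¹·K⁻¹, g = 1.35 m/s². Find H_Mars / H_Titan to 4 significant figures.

H_Mars/H_Titan ≈ 0.4992

H = RT/g for each body.
H_Mars = 190 × 201 / 3.70 = 10322 m.
H_Titan = 292 × 95.6 / 1.35 = 20678 m.
H_Mars/H_Titan = 10322/20678 = 0.49918.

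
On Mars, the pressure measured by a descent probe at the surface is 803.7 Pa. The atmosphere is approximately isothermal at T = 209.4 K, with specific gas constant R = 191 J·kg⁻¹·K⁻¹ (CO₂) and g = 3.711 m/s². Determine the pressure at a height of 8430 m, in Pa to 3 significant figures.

P ≈ 368 Pa

Scale height: H = RT/g = 191 × 209.4 / 3.711 = 10778 m.
Barometric formula: P = P₀ exp(−z/H).
z/H = 8430.0/10778 = 0.78215; exp(−0.78215) = 0.45742.
P = 803.7 × 0.45742 = 367.63 Pa.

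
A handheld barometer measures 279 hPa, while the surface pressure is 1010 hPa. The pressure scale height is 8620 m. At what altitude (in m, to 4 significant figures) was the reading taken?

z ≈ 11090 m

Invert the barometric formula: z = H ln(P₀/P).
P₀/P = 1010/279 = 3.6201; ln(3.6201) = 1.2865.
z = 8620.0 × 1.2865 = 11090 m.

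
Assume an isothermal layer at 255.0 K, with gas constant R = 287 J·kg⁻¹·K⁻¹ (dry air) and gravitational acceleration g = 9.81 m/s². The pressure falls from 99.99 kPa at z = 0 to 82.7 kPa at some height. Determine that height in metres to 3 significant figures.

Scale height: H = RT/g = 287 × 255.0 / 9.81 = 7460.2 m.
Invert the barometric formula: z = H ln(P₀/P).
P₀/P = 99.99/82.7 = 1.2091; ln(1.2091) = 0.18988.
z = 7460.2 × 0.18988 = 1416.5 m.

z ≈ 1420 m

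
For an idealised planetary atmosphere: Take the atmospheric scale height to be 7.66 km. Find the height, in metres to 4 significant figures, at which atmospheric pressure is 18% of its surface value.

z ≈ 13140 m

Set P/P₀ = exp(−z/H) = 0.18, so z = −H ln(0.18).
−ln(0.18) = 1.7148; z = 7660.0 × 1.7148 = 13135 m.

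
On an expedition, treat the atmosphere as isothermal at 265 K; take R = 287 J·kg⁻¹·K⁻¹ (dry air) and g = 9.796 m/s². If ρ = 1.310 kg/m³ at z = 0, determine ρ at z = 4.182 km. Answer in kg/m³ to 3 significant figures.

Scale height: H = RT/g = 287 × 265 / 9.796 = 7763.9 m.
In an isothermal atmosphere, density decays like pressure: ρ = ρ₀ exp(−z/H).
z/H = 4182.0/7763.9 = 0.53865; exp(−0.53865) = 0.58354.
ρ = 1.310 × 0.58354 = 0.76444 kg/m³.

ρ ≈ 0.764 kg/m³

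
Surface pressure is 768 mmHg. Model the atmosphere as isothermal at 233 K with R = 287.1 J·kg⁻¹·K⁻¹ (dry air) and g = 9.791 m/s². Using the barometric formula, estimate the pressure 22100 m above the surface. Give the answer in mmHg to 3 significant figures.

P ≈ 30.2 mmHg

Scale height: H = RT/g = 287.1 × 233 / 9.791 = 6832.2 m.
Barometric formula: P = P₀ exp(−z/H).
z/H = 22100/6832.2 = 3.2347; exp(−3.2347) = 0.039372.
P = 768 × 0.039372 = 30.238 mmHg.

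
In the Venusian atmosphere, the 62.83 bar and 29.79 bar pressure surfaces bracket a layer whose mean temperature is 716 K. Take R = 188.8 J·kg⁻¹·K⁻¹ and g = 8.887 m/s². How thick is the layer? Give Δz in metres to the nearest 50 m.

Δz ≈ 11350 m

Hypsometric equation: Δz = (R T̄/g) ln(P₁/P₂).
R T̄/g = 188.8 × 716 / 8.887 = 15211 m.
ln(62.83/29.79) = ln(2.1091) = 0.74626.
Δz = 15211 × 0.74626 = 11351 m.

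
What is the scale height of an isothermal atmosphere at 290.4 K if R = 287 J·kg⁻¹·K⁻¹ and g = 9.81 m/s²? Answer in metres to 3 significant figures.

The scale height of an isothermal atmosphere is H = RT/g.
H = 287 × 290.4 / 9.81 = 83345/9.81 = 8495.9 m.

H ≈ 8500 m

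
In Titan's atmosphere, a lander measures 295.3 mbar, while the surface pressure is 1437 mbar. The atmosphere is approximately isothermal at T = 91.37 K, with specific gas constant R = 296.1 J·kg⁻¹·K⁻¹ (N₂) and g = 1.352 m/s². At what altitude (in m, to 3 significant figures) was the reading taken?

Scale height: H = RT/g = 296.1 × 91.37 / 1.352 = 20011 m.
Invert the barometric formula: z = H ln(P₀/P).
P₀/P = 1437/295.3 = 4.8662; ln(4.8662) = 1.5823.
z = 20011 × 1.5823 = 31663 m.

z ≈ 31700 m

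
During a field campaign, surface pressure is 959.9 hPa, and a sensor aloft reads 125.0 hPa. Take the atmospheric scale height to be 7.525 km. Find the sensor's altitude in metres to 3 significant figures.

Invert the barometric formula: z = H ln(P₀/P).
P₀/P = 959.9/125.0 = 7.6792; ln(7.6792) = 2.0385.
z = 7525.0 × 2.0385 = 15340 m.

z ≈ 15300 m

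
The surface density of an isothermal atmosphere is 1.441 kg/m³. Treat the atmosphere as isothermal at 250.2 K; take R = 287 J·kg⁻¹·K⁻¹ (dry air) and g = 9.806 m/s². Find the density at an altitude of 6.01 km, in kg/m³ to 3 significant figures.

ρ ≈ 0.634 kg/m³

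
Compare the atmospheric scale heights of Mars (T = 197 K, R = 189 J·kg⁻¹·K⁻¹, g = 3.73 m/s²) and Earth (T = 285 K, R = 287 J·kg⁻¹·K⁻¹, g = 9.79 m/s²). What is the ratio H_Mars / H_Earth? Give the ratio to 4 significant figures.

H = RT/g for each body.
H_Mars = 189 × 197 / 3.73 = 9982.0 m.
H_Earth = 287 × 285 / 9.79 = 8355.0 m.
H_Mars/H_Earth = 9982.0/8355.0 = 1.1947.

H_Mars/H_Earth ≈ 1.195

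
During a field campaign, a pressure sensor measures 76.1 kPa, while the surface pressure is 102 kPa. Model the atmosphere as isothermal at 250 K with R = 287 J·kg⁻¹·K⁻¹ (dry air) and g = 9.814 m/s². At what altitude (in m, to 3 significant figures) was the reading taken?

z ≈ 2140 m

Scale height: H = RT/g = 287 × 250 / 9.814 = 7311.0 m.
Invert the barometric formula: z = H ln(P₀/P).
P₀/P = 102/76.1 = 1.3403; ln(1.3403) = 0.29289.
z = 7311.0 × 0.29289 = 2141.3 m.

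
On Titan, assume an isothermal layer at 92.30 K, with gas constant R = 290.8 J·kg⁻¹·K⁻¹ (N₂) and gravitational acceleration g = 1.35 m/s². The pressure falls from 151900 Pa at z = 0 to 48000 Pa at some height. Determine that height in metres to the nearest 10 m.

z ≈ 22900 m

Scale height: H = RT/g = 290.8 × 92.30 / 1.35 = 19882 m.
Invert the barometric formula: z = H ln(P₀/P).
P₀/P = 151900/48000 = 3.1646; ln(3.1646) = 1.1520.
z = 19882 × 1.1520 = 22904 m.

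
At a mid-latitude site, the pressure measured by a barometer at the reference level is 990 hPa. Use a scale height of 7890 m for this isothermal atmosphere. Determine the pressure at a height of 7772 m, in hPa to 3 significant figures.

Barometric formula: P = P₀ exp(−z/H).
z/H = 7772.0/7890.0 = 0.98504; exp(−0.98504) = 0.37342.
P = 990 × 0.37342 = 369.69 hPa.

P ≈ 370 hPa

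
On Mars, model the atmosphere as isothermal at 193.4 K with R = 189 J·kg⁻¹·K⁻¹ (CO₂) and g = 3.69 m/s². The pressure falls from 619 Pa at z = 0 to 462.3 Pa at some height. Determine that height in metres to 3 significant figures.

Scale height: H = RT/g = 189 × 193.4 / 3.69 = 9905.9 m.
Invert the barometric formula: z = H ln(P₀/P).
P₀/P = 619/462.3 = 1.3390; ln(1.3390) = 0.29192.
z = 9905.9 × 0.29192 = 2891.7 m.

z ≈ 2890 m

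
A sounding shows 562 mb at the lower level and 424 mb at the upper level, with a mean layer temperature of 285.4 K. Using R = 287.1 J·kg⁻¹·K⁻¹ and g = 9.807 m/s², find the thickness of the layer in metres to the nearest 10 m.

Δz ≈ 2350 m

Hypsometric equation: Δz = (R T̄/g) ln(P₁/P₂).
R T̄/g = 287.1 × 285.4 / 9.807 = 8355.1 m.
ln(562/424) = ln(1.3255) = 0.28179.
Δz = 8355.1 × 0.28179 = 2354.4 m.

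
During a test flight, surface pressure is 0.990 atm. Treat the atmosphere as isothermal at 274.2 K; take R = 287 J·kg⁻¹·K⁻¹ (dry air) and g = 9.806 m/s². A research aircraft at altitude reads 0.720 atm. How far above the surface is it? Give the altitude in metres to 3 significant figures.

Scale height: H = RT/g = 287 × 274.2 / 9.806 = 8025.2 m.
Invert the barometric formula: z = H ln(P₀/P).
P₀/P = 0.990/0.720 = 1.3750; ln(1.3750) = 0.31845.
z = 8025.2 × 0.31845 = 2555.6 m.

z ≈ 2560 m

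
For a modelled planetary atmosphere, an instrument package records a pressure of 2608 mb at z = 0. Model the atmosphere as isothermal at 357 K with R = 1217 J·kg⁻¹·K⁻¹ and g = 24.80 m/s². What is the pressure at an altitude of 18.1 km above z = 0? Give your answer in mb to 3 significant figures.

Scale height: H = RT/g = 1217 × 357 / 24.80 = 17519 m.
Barometric formula: P = P₀ exp(−z/H).
z/H = 18100/17519 = 1.0332; exp(−1.0332) = 0.35587.
P = 2608 × 0.35587 = 928.11 mb.

P ≈ 928 mb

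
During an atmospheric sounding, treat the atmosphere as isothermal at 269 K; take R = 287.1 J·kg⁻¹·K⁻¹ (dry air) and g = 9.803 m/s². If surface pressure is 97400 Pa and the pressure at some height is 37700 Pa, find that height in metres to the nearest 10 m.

Scale height: H = RT/g = 287.1 × 269 / 9.803 = 7878.2 m.
Invert the barometric formula: z = H ln(P₀/P).
P₀/P = 97400/37700 = 2.5836; ln(2.5836) = 0.94918.
z = 7878.2 × 0.94918 = 7477.8 m.

z ≈ 7480 m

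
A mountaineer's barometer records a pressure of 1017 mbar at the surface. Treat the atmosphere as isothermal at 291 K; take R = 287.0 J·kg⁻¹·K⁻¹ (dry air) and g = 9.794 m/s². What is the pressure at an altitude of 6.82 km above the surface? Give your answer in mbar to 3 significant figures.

Scale height: H = RT/g = 287.0 × 291 / 9.794 = 8527.4 m.
Barometric formula: P = P₀ exp(−z/H).
z/H = 6820.0/8527.4 = 0.79977; exp(−0.79977) = 0.44943.
P = 1017 × 0.44943 = 457.07 mbar.

P ≈ 457 mbar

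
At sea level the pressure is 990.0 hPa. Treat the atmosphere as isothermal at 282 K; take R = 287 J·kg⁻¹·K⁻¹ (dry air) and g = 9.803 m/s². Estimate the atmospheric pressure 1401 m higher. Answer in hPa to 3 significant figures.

P ≈ 835 hPa

Scale height: H = RT/g = 287 × 282 / 9.803 = 8256.0 m.
Barometric formula: P = P₀ exp(−z/H).
z/H = 1401.0/8256.0 = 0.16969; exp(−0.16969) = 0.84393.
P = 990.0 × 0.84393 = 835.49 hPa.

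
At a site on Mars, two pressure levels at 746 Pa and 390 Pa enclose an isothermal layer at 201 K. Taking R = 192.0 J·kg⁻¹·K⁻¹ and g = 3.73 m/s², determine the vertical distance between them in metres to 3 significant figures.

Δz ≈ 6710 m

Hypsometric equation: Δz = (R T̄/g) ln(P₁/P₂).
R T̄/g = 192.0 × 201 / 3.73 = 10346 m.
ln(746/390) = ln(1.9128) = 0.64857.
Δz = 10346 × 0.64857 = 6710.1 m.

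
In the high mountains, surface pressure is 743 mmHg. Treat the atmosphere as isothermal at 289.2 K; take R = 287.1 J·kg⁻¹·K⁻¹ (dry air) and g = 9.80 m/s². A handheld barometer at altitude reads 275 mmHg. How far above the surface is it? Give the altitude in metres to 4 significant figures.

Scale height: H = RT/g = 287.1 × 289.2 / 9.80 = 8472.4 m.
Invert the barometric formula: z = H ln(P₀/P).
P₀/P = 743/275 = 2.7018; ln(2.7018) = 0.99392.
z = 8472.4 × 0.99392 = 8420.9 m.

z ≈ 8421 m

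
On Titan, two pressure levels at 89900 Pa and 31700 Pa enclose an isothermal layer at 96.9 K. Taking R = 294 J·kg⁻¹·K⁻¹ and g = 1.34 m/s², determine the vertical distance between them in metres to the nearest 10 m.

Δz ≈ 22160 m

Hypsometric equation: Δz = (R T̄/g) ln(P₁/P₂).
R T̄/g = 294 × 96.9 / 1.34 = 21260 m.
ln(89900/31700) = ln(2.8360) = 1.0424.
Δz = 21260 × 1.0424 = 22161 m.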